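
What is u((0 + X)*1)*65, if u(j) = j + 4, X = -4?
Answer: 0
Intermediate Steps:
u(j) = 4 + j
u((0 + X)*1)*65 = (4 + (0 - 4)*1)*65 = (4 - 4*1)*65 = (4 - 4)*65 = 0*65 = 0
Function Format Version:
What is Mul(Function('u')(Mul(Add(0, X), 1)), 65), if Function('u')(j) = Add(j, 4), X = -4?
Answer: 0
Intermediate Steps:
Function('u')(j) = Add(4, j)
Mul(Function('u')(Mul(Add(0, X), 1)), 65) = Mul(Add(4, Mul(Add(0, -4), 1)), 65) = Mul(Add(4, Mul(-4, 1)), 65) = Mul(Add(4, -4), 65) = Mul(0, 65) = 0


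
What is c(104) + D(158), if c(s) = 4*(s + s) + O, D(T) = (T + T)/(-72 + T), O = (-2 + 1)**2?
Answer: 35977/43 ≈ 836.67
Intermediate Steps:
O = 1 (O = (-1)**2 = 1)
D(T) = 2*T/(-72 + T) (D(T) = (2*T)/(-72 + T) = 2*T/(-72 + T))
c(s) = 1 + 8*s (c(s) = 4*(s + s) + 1 = 4*(2*s) + 1 = 8*s + 1 = 1 + 8*s)
c(104) + D(158) = (1 + 8*104) + 2*158/(-72 + 158) = (1 + 832) + 2*158/86 = 833 + 2*158*(1/86) = 833 + 158/43 = 35977/43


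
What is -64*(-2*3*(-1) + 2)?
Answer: -512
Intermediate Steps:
-64*(-2*3*(-1) + 2) = -64*(-6*(-1) + 2) = -64*(6 + 2) = -64*8 = -512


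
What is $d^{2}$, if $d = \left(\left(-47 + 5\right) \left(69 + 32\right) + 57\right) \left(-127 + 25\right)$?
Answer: $182217996900$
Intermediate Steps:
$d = 426870$ ($d = \left(\left(-42\right) 101 + 57\right) \left(-102\right) = \left(-4242 + 57\right) \left(-102\right) = \left(-4185\right) \left(-102\right) = 426870$)
$d^{2} = 426870^{2} = 182217996900$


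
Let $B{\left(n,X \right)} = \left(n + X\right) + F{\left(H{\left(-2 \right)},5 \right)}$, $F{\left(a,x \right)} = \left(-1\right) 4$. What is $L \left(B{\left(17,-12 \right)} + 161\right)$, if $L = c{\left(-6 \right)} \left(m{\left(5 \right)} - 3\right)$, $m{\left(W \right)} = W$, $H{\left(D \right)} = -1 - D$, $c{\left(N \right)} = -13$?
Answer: $-4212$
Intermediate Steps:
$F{\left(a,x \right)} = -4$
$B{\left(n,X \right)} = -4 + X + n$ ($B{\left(n,X \right)} = \left(n + X\right) - 4 = \left(X + n\right) - 4 = -4 + X + n$)
$L = -26$ ($L = - 13 \left(5 - 3\right) = \left(-13\right) 2 = -26$)
$L \left(B{\left(17,-12 \right)} + 161\right) = - 26 \left(\left(-4 - 12 + 17\right) + 161\right) = - 26 \left(1 + 161\right) = \left(-26\right) 162 = -4212$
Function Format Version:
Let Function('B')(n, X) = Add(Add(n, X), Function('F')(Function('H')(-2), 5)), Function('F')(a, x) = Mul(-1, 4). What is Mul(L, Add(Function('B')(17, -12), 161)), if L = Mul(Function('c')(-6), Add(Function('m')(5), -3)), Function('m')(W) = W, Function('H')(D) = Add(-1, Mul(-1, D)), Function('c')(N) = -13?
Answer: -4212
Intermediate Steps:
Function('F')(a, x) = -4
Function('B')(n, X) = Add(-4, X, n) (Function('B')(n, X) = Add(Add(n, X), -4) = Add(Add(X, n), -4) = Add(-4, X, n))
L = -26 (L = Mul(-13, Add(5, -3)) = Mul(-13, 2) = -26)
Mul(L, Add(Function('B')(17, -12), 161)) = Mul(-26, Add(Add(-4, -12, 17), 161)) = Mul(-26, Add(1, 161)) = Mul(-26, 162) = -4212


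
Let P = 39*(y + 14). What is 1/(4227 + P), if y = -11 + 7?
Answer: 1/4617 ≈ 0.00021659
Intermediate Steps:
y = -4
P = 390 (P = 39*(-4 + 14) = 39*10 = 390)
1/(4227 + P) = 1/(4227 + 390) = 1/4617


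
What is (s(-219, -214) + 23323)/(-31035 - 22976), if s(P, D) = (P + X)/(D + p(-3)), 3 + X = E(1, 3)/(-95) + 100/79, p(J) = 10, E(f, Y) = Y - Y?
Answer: -187945453/435220638 ≈ -0.43184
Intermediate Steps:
E(f, Y) = 0
X = -137/79 (X = -3 + (0/(-95) + 100/79) = -3 + (0*(-1/95) + 100*(1/79)) = -3 + (0 + 100/79) = -3 + 100/79 = -137/79 ≈ -1.7342)
s(P, D) = (-137/79 + P)/(10 + D) (s(P, D) = (P - 137/79)/(D + 10) = (-137/79 + P)/(10 + D))
(s(-219, -214) + 23323)/(-31035 - 22976) = ((-137/79 - 219)/(10 - 214) + 23323)/(-31035 - 22976) = (-17438/79/(-204) + 23323)/(-54011) = (-1/204*(-17438/79) + 23323)*(-1/54011) = (8719/8058 + 23323)*(-1/54011) = (187945453/8058)*(-1/54011) = -187945453/435220638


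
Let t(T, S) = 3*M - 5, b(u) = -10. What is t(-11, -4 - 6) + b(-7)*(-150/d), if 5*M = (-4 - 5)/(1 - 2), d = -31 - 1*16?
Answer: -7406/235 ≈ -31.515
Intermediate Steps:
d = -47 (d = -31 - 16 = -47)
M = 9/5 (M = ((-4 - 5)/(1 - 2))/5 = (-9/(-1))/5 = (-9*(-1))/5 = (1/5)*9 = 9/5 ≈ 1.8000)
t(T, S) = 2/5 (t(T, S) = 3*(9/5) - 5 = 27/5 - 5 = 2/5)
t(-11, -4 - 6) + b(-7)*(-150/d) = 2/5 - (-1500)/(-47) = 2/5 - (-1500)*(-1)/47 = 2/5 - 10*150/47 = 2/5 - 1500/47 = -7406/235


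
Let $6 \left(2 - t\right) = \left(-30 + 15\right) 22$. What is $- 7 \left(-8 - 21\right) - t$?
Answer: $146$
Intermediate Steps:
$t = 57$ ($t = 2 - \frac{\left(-30 + 15\right) 22}{6} = 2 - \frac{\left(-15\right) 22}{6} = 2 - -55 = 2 + 55 = 57$)
$- 7 \left(-8 - 21\right) - t = - 7 \left(-8 - 21\right) - 57 = \left(-7\right) \left(-29\right) - 57 = 203 - 57 = 146$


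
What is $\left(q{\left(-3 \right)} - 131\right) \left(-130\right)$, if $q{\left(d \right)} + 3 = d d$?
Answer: $16250$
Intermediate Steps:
$q{\left(d \right)} = -3 + d^{2}$ ($q{\left(d \right)} = -3 + d d = -3 + d^{2}$)
$\left(q{\left(-3 \right)} - 131\right) \left(-130\right) = \left(\left(-3 + \left(-3\right)^{2}\right) - 131\right) \left(-130\right) = \left(\left(-3 + 9\right) - 131\right) \left(-130\right) = \left(6 - 131\right) \left(-130\right) = \left(-125\right) \left(-130\right) = 16250$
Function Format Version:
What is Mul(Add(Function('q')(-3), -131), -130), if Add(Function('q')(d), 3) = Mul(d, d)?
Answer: 16250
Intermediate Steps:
Function('q')(d) = Add(-3, Pow(d, 2)) (Function('q')(d) = Add(-3, Mul(d, d)) = Add(-3, Pow(d, 2)))
Mul(Add(Function('q')(-3), -131), -130) = Mul(Add(Add(-3, Pow(-3, 2)), -131), -130) = Mul(Add(Add(-3, 9), -131), -130) = Mul(Add(6, -131), -130) = Mul(-125, -130) = 16250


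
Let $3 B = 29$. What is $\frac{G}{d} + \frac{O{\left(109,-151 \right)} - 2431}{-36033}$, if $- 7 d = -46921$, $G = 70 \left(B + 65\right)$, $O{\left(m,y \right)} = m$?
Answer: $\frac{203896846}{241529199} \approx 0.84419$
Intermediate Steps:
$B = \frac{29}{3}$ ($B = \frac{1}{3} \cdot 29 = \frac{29}{3} \approx 9.6667$)
$G = \frac{15680}{3}$ ($G = 70 \left(\frac{29}{3} + 65\right) = 70 \cdot \frac{224}{3} = \frac{15680}{3} \approx 5226.7$)
$d = 6703$ ($d = \left(- \frac{1}{7}\right) \left(-46921\right) = 6703$)
$\frac{G}{d} + \frac{O{\left(109,-151 \right)} - 2431}{-36033} = \frac{15680}{3 \cdot 6703} + \frac{109 - 2431}{-36033} = \frac{15680}{3} \cdot \frac{1}{6703} + \left(109 - 2431\right) \left(- \frac{1}{36033}\right) = \frac{15680}{20109} - - \frac{774}{12011} = \frac{15680}{20109} + \frac{774}{12011} = \frac{203896846}{241529199}$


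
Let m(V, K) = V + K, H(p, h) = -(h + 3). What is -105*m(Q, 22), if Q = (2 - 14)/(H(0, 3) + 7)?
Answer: -1050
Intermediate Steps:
H(p, h) = -3 - h (H(p, h) = -(3 + h) = -3 - h)
Q = -12 (Q = (2 - 14)/((-3 - 1*3) + 7) = -12/((-3 - 3) + 7) = -12/(-6 + 7) = -12/1 = -12*1 = -12)
m(V, K) = K + V
-105*m(Q, 22) = -105*(22 - 12) = -105*10 = -1050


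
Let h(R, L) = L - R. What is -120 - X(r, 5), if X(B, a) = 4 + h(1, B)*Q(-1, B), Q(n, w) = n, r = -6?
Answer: -131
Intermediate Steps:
X(B, a) = 5 - B (X(B, a) = 4 + (B - 1*1)*(-1) = 4 + (B - 1)*(-1) = 4 + (-1 + B)*(-1) = 4 + (1 - B) = 5 - B)
-120 - X(r, 5) = -120 - (5 - 1*(-6)) = -120 - (5 + 6) = -120 - 1*11 = -120 - 11 = -131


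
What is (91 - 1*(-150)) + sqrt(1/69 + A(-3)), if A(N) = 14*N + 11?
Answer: 241 + I*sqrt(147522)/69 ≈ 241.0 + 5.5665*I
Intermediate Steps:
A(N) = 11 + 14*N
(91 - 1*(-150)) + sqrt(1/69 + A(-3)) = (91 - 1*(-150)) + sqrt(1/69 + (11 + 14*(-3))) = (91 + 150) + sqrt(1/69 + (11 - 42)) = 241 + sqrt(1/69 - 31) = 241 + sqrt(-2138/69) = 241 + I*sqrt(147522)/69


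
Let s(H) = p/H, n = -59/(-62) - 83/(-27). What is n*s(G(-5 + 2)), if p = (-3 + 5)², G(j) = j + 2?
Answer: -13478/837 ≈ -16.103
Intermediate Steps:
G(j) = 2 + j
p = 4 (p = 2² = 4)
n = 6739/1674 (n = -59*(-1/62) - 83*(-1/27) = 59/62 + 83/27 = 6739/1674 ≈ 4.0257)
s(H) = 4/H
n*s(G(-5 + 2)) = 6739*(4/(2 + (-5 + 2)))/1674 = 6739*(4/(2 - 3))/1674 = 6739*(4/(-1))/1674 = 6739*(4*(-1))/1674 = (6739/1674)*(-4) = -13478/837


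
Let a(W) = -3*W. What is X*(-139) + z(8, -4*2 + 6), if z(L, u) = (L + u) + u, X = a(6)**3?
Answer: 810652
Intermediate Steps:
X = -5832 (X = (-3*6)**3 = (-18)**3 = -5832)
z(L, u) = L + 2*u
X*(-139) + z(8, -4*2 + 6) = -5832*(-139) + (8 + 2*(-4*2 + 6)) = 810648 + (8 + 2*(-8 + 6)) = 810648 + (8 + 2*(-2)) = 810648 + (8 - 4) = 810648 + 4 = 810652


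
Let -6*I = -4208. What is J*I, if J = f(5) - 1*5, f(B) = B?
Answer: 0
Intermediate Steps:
J = 0 (J = 5 - 1*5 = 5 - 5 = 0)
I = 2104/3 (I = -⅙*(-4208) = 2104/3 ≈ 701.33)
J*I = 0*(2104/3) = 0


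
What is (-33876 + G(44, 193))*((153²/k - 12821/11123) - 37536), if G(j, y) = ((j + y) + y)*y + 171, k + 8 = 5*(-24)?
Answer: -2646785581912015/1423744 ≈ -1.8590e+9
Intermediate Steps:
k = -128 (k = -8 + 5*(-24) = -8 - 120 = -128)
G(j, y) = 171 + y*(j + 2*y) (G(j, y) = (j + 2*y)*y + 171 = y*(j + 2*y) + 171 = 171 + y*(j + 2*y))
(-33876 + G(44, 193))*((153²/k - 12821/11123) - 37536) = (-33876 + (171 + 2*193² + 44*193))*((153²/(-128) - 12821/11123) - 37536) = (-33876 + (171 + 2*37249 + 8492))*((23409*(-1/128) - 12821*1/11123) - 37536) = (-33876 + (171 + 74498 + 8492))*((-23409/128 - 12821/11123) - 37536) = (-33876 + 83161)*(-262019395/1423744 - 37536) = 49285*(-53703674179/1423744) = -2646785581912015/1423744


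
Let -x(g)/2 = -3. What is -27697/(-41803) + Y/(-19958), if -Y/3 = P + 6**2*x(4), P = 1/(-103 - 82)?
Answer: 371193469/534070210 ≈ 0.69503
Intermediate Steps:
x(g) = 6 (x(g) = -2*(-3) = 6)
P = -1/185 (P = 1/(-185) = -1/185 ≈ -0.0054054)
Y = -119877/185 (Y = -3*(-1/185 + 6**2*6) = -3*(-1/185 + 36*6) = -3*(-1/185 + 216) = -3*39959/185 = -119877/185 ≈ -647.98)
-27697/(-41803) + Y/(-19958) = -27697/(-41803) - 119877/185/(-19958) = -27697*(-1/41803) - 119877/185*(-1/19958) = 27697/41803 + 119877/3692230 = 371193469/534070210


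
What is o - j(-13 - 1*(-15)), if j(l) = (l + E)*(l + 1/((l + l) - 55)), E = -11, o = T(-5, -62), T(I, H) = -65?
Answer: -802/17 ≈ -47.176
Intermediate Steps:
o = -65
j(l) = (-11 + l)*(l + 1/(-55 + 2*l)) (j(l) = (l - 11)*(l + 1/((l + l) - 55)) = (-11 + l)*(l + 1/(2*l - 55)) = (-11 + l)*(l + 1/(-55 + 2*l)))
o - j(-13 - 1*(-15)) = -65 - (-11 - 77*(-13 - 1*(-15))² + 2*(-13 - 1*(-15))³ + 606*(-13 - 1*(-15)))/(-55 + 2*(-13 - 1*(-15))) = -65 - (-11 - 77*(-13 + 15)² + 2*(-13 + 15)³ + 606*(-13 + 15))/(-55 + 2*(-13 + 15)) = -65 - (-11 - 77*2² + 2*2³ + 606*2)/(-55 + 2*2) = -65 - (-11 - 77*4 + 2*8 + 1212)/(-55 + 4) = -65 - (-11 - 308 + 16 + 1212)/(-51) = -65 - (-1)*909/51 = -65 - 1*(-303/17) = -65 + 303/17 = -802/17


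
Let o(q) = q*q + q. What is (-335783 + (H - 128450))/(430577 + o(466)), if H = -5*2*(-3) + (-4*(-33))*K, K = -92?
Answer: -476347/648199 ≈ -0.73488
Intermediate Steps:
H = -12114 (H = -5*2*(-3) - 4*(-33)*(-92) = -10*(-3) + 132*(-92) = 30 - 12144 = -12114)
o(q) = q + q² (o(q) = q² + q = q + q²)
(-335783 + (H - 128450))/(430577 + o(466)) = (-335783 + (-12114 - 128450))/(430577 + 466*(1 + 466)) = (-335783 - 140564)/(430577 + 466*467) = -476347/(430577 + 217622) = -476347/648199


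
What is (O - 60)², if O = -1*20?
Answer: 6400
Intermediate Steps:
O = -20
(O - 60)² = (-20 - 60)² = (-80)² = 6400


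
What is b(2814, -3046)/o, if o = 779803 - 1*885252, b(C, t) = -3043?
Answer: 3043/105449 ≈ 0.028858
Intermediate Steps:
o = -105449 (o = 779803 - 885252 = -105449)
b(2814, -3046)/o = -3043/(-105449) = -3043*(-1/105449) = 3043/105449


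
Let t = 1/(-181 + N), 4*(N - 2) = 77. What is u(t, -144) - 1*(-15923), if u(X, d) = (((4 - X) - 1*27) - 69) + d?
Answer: 10023997/639 ≈ 15687.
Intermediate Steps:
N = 85/4 (N = 2 + (1/4)*77 = 2 + 77/4 = 85/4 ≈ 21.250)
t = -4/639 (t = 1/(-181 + 85/4) = 1/(-639/4) = -4/639 ≈ -0.0062598)
u(X, d) = -92 + d - X (u(X, d) = (((4 - X) - 27) - 69) + d = ((-23 - X) - 69) + d = (-92 - X) + d = -92 + d - X)
u(t, -144) - 1*(-15923) = (-92 - 144 - 1*(-4/639)) - 1*(-15923) = (-92 - 144 + 4/639) + 15923 = -150800/639 + 15923 = 10023997/639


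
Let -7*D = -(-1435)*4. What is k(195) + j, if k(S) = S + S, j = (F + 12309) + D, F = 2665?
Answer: 14544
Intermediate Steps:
D = -820 (D = -(-41)*(-35*4)/7 = -(-41)*(-140)/7 = -⅐*5740 = -820)
j = 14154 (j = (2665 + 12309) - 820 = 14974 - 820 = 14154)
k(S) = 2*S
k(195) + j = 2*195 + 14154 = 390 + 14154 = 14544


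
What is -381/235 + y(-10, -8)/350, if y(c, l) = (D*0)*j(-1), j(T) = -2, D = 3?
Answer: -381/235 ≈ -1.6213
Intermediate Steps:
y(c, l) = 0 (y(c, l) = (3*0)*(-2) = 0*(-2) = 0)
-381/235 + y(-10, -8)/350 = -381/235 + 0/350 = -381*1/235 + 0*(1/350) = -381/235 + 0 = -381/235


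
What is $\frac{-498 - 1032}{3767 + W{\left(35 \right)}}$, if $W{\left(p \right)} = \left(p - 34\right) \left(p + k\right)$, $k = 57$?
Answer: $- \frac{90}{227} \approx -0.39648$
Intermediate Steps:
$W{\left(p \right)} = \left(-34 + p\right) \left(57 + p\right)$ ($W{\left(p \right)} = \left(p - 34\right) \left(p + 57\right) = \left(-34 + p\right) \left(57 + p\right)$)
$\frac{-498 - 1032}{3767 + W{\left(35 \right)}} = \frac{-498 - 1032}{3767 + \left(-1938 + 35^{2} + 23 \cdot 35\right)} = - \frac{1530}{3767 + \left(-1938 + 1225 + 805\right)} = - \frac{1530}{3767 + 92} = - \frac{1530}{3859} = \left(-1530\right) \frac{1}{3859} = - \frac{90}{227}$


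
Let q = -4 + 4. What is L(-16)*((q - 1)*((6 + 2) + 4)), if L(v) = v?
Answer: 192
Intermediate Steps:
q = 0
L(-16)*((q - 1)*((6 + 2) + 4)) = -16*(0 - 1)*((6 + 2) + 4) = -(-16)*(8 + 4) = -(-16)*12 = -16*(-12) = 192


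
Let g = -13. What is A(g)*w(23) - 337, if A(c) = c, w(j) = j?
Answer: -636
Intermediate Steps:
A(g)*w(23) - 337 = -13*23 - 337 = -299 - 337 = -636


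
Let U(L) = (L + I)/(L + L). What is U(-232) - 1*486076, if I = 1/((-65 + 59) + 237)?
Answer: -52099516393/107184 ≈ -4.8608e+5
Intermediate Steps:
I = 1/231 (I = 1/(-6 + 237) = 1/231 ≈ 0.0043290)
U(L) = (1/231 + L)/(2*L) (U(L) = (L + 1/231)/(L + L) = (1/231 + L)/((2*L)) = (1/231 + L)*(1/(2*L)) = (1/231 + L)/(2*L))
U(-232) - 1*486076 = (1/462)*(1 + 231*(-232))/(-232) - 1*486076 = (1/462)*(-1/232)*(1 - 53592) - 486076 = (1/462)*(-1/232)*(-53591) - 486076 = 53591/107184 - 486076 = -52099516393/107184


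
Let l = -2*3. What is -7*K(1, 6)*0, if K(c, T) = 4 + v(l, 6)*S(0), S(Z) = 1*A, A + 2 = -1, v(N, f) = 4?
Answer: 0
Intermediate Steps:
l = -6
A = -3 (A = -2 - 1 = -3)
S(Z) = -3 (S(Z) = 1*(-3) = -3)
K(c, T) = -8 (K(c, T) = 4 + 4*(-3) = 4 - 12 = -8)
-7*K(1, 6)*0 = -7*(-8)*0 = 56*0 = 0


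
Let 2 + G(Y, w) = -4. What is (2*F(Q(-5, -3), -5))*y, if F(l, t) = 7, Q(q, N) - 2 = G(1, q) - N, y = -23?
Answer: -322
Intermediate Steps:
G(Y, w) = -6 (G(Y, w) = -2 - 4 = -6)
Q(q, N) = -4 - N (Q(q, N) = 2 + (-6 - N) = -4 - N)
(2*F(Q(-5, -3), -5))*y = (2*7)*(-23) = 14*(-23) = -322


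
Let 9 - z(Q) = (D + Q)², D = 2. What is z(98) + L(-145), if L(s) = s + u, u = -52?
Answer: -10188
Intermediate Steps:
L(s) = -52 + s (L(s) = s - 52 = -52 + s)
z(Q) = 9 - (2 + Q)²
z(98) + L(-145) = (9 - (2 + 98)²) + (-52 - 145) = (9 - 1*100²) - 197 = (9 - 1*10000) - 197 = (9 - 10000) - 197 = -9991 - 197 = -10188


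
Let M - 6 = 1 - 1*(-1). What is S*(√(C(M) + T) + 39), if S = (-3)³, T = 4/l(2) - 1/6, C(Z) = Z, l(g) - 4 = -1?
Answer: -1053 - 9*√330/2 ≈ -1134.7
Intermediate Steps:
l(g) = 3 (l(g) = 4 - 1 = 3)
M = 8 (M = 6 + (1 - 1*(-1)) = 6 + (1 + 1) = 6 + 2 = 8)
T = 7/6 (T = 4/3 - 1/6 = 4*(⅓) - 1*⅙ = 4/3 - ⅙ = 7/6 ≈ 1.1667)
S = -27
S*(√(C(M) + T) + 39) = -27*(√(8 + 7/6) + 39) = -27*(√(55/6) + 39) = -27*(√330/6 + 39) = -27*(39 + √330/6) = -1053 - 9*√330/2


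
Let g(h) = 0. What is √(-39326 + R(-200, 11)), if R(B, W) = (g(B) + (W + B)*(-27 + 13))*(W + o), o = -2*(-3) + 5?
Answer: √18886 ≈ 137.43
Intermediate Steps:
o = 11 (o = 6 + 5 = 11)
R(B, W) = (11 + W)*(-14*B - 14*W) (R(B, W) = (0 + (W + B)*(-27 + 13))*(W + 11) = (0 + (B + W)*(-14))*(11 + W) = (0 + (-14*B - 14*W))*(11 + W) = (-14*B - 14*W)*(11 + W) = (11 + W)*(-14*B - 14*W))
√(-39326 + R(-200, 11)) = √(-39326 + (-154*(-200) - 154*11 - 14*11² - 14*(-200)*11)) = √(-39326 + (30800 - 1694 - 14*121 + 30800)) = √(-39326 + (30800 - 1694 - 1694 + 30800)) = √(-39326 + 58212) = √18886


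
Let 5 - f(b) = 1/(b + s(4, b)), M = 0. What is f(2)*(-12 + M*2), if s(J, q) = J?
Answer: -58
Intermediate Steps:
f(b) = 5 - 1/(4 + b) (f(b) = 5 - 1/(b + 4) = 5 - 1/(4 + b))
f(2)*(-12 + M*2) = ((19 + 5*2)/(4 + 2))*(-12 + 0*2) = ((19 + 10)/6)*(-12 + 0) = ((⅙)*29)*(-12) = (29/6)*(-12) = -58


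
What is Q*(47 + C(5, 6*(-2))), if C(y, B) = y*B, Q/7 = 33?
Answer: -3003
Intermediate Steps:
Q = 231 (Q = 7*33 = 231)
C(y, B) = B*y
Q*(47 + C(5, 6*(-2))) = 231*(47 + (6*(-2))*5) = 231*(47 - 12*5) = 231*(47 - 60) = 231*(-13) = -3003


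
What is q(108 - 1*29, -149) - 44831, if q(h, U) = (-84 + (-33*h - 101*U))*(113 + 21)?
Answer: 1611141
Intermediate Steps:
q(h, U) = -11256 - 13534*U - 4422*h (q(h, U) = (-84 + (-101*U - 33*h))*134 = (-84 - 101*U - 33*h)*134 = -11256 - 13534*U - 4422*h)
q(108 - 1*29, -149) - 44831 = (-11256 - 13534*(-149) - 4422*(108 - 1*29)) - 44831 = (-11256 + 2016566 - 4422*(108 - 29)) - 44831 = (-11256 + 2016566 - 4422*79) - 44831 = (-11256 + 2016566 - 349338) - 44831 = 1655972 - 44831 = 1611141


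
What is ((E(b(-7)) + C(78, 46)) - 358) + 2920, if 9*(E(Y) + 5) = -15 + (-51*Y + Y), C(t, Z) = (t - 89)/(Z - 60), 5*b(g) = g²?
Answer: 315211/126 ≈ 2501.7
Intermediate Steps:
b(g) = g²/5
C(t, Z) = (-89 + t)/(-60 + Z)
E(Y) = -20/3 - 50*Y/9 (E(Y) = -5 + (-15 + (-51*Y + Y))/9 = -5 + (-15 - 50*Y)/9 = -5 + (-5/3 - 50*Y/9) = -20/3 - 50*Y/9)
((E(b(-7)) + C(78, 46)) - 358) + 2920 = (((-20/3 - 10*(-7)²/9) + (-89 + 78)/(-60 + 46)) - 358) + 2920 = (((-20/3 - 10*49/9) - 11/(-14)) - 358) + 2920 = (((-20/3 - 50/9*49/5) - 1/14*(-11)) - 358) + 2920 = (((-20/3 - 490/9) + 11/14) - 358) + 2920 = ((-550/9 + 11/14) - 358) + 2920 = (-7601/126 - 358) + 2920 = -52709/126 + 2920 = 315211/126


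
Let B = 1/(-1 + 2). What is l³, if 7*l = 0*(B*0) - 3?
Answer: -27/343 ≈ -0.078717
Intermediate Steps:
B = 1 (B = 1/1 = 1)
l = -3/7 (l = (0*(1*0) - 3)/7 = (0*0 - 3)/7 = (0 - 3)/7 = (⅐)*(-3) = -3/7 ≈ -0.42857)
l³ = (-3/7)³ = -27/343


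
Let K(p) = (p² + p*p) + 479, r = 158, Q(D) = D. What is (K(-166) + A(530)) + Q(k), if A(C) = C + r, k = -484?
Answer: 55795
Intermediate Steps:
A(C) = 158 + C (A(C) = C + 158 = 158 + C)
K(p) = 479 + 2*p² (K(p) = (p² + p²) + 479 = 2*p² + 479 = 479 + 2*p²)
(K(-166) + A(530)) + Q(k) = ((479 + 2*(-166)²) + (158 + 530)) - 484 = ((479 + 2*27556) + 688) - 484 = ((479 + 55112) + 688) - 484 = (55591 + 688) - 484 = 56279 - 484 = 55795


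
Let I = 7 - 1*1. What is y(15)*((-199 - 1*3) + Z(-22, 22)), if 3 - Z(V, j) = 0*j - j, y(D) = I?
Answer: -1062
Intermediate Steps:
I = 6 (I = 7 - 1 = 6)
y(D) = 6
Z(V, j) = 3 + j (Z(V, j) = 3 - (0*j - j) = 3 - (0 - j) = 3 - (-1)*j = 3 + j)
y(15)*((-199 - 1*3) + Z(-22, 22)) = 6*((-199 - 1*3) + (3 + 22)) = 6*((-199 - 3) + 25) = 6*(-202 + 25) = 6*(-177) = -1062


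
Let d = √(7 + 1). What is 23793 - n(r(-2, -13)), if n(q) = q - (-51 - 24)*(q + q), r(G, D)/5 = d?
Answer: 23793 - 1510*√2 ≈ 21658.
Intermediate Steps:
d = 2*√2 (d = √8 = 2*√2 ≈ 2.8284)
r(G, D) = 10*√2 (r(G, D) = 5*(2*√2) = 10*√2)
n(q) = 151*q (n(q) = q - (-75)*2*q = q - (-150)*q = q + 150*q = 151*q)
23793 - n(r(-2, -13)) = 23793 - 151*10*√2 = 23793 - 1510*√2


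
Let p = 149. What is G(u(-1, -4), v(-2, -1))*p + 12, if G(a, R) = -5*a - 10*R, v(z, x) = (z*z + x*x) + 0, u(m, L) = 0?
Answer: -7438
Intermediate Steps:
v(z, x) = x² + z² (v(z, x) = (z² + x²) + 0 = (x² + z²) + 0 = x² + z²)
G(a, R) = -10*R - 5*a
G(u(-1, -4), v(-2, -1))*p + 12 = (-10*((-1)² + (-2)²) - 5*0)*149 + 12 = (-10*(1 + 4) + 0)*149 + 12 = (-10*5 + 0)*149 + 12 = (-50 + 0)*149 + 12 = -50*149 + 12 = -7450 + 12 = -7438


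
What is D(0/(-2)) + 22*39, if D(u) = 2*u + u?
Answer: 858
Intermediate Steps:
D(u) = 3*u
D(0/(-2)) + 22*39 = 3*(0/(-2)) + 22*39 = 3*(0*(-½)) + 858 = 3*0 + 858 = 0 + 858 = 858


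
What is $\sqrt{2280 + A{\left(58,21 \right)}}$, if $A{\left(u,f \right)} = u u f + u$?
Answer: $\sqrt{72982} \approx 270.15$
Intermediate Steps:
$A{\left(u,f \right)} = u + f u^{2}$ ($A{\left(u,f \right)} = u^{2} f + u = f u^{2} + u = u + f u^{2}$)
$\sqrt{2280 + A{\left(58,21 \right)}} = \sqrt{2280 + 58 \left(1 + 21 \cdot 58\right)} = \sqrt{2280 + 58 \left(1 + 1218\right)} = \sqrt{2280 + 58 \cdot 1219} = \sqrt{2280 + 70702} = \sqrt{72982}$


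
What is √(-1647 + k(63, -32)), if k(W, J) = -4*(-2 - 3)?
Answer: I*√1627 ≈ 40.336*I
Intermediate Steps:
k(W, J) = 20 (k(W, J) = -4*(-5) = 20)
√(-1647 + k(63, -32)) = √(-1647 + 20) = √(-1627) = I*√1627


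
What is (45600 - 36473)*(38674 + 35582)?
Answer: 677734512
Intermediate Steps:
(45600 - 36473)*(38674 + 35582) = 9127*74256 = 677734512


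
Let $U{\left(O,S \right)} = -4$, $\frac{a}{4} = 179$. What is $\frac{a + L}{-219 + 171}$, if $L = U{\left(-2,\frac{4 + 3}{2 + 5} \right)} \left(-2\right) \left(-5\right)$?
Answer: $- \frac{169}{12} \approx -14.083$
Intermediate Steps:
$a = 716$ ($a = 4 \cdot 179 = 716$)
$L = -40$ ($L = \left(-4\right) \left(-2\right) \left(-5\right) = 8 \left(-5\right) = -40$)
$\frac{a + L}{-219 + 171} = \frac{716 - 40}{-219 + 171} = \frac{676}{-48} = 676 \left(- \frac{1}{48}\right) = - \frac{169}{12}$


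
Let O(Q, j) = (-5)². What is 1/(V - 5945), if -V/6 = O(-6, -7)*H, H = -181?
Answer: 1/21205 ≈ 4.7159e-5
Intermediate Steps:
O(Q, j) = 25
V = 27150 (V = -150*(-181) = -6*(-4525) = 27150)
1/(V - 5945) = 1/(27150 - 5945) = 1/21205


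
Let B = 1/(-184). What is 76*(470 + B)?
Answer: 1643101/46 ≈ 35720.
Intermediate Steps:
B = -1/184 ≈ -0.0054348
76*(470 + B) = 76*(470 - 1/184) = 76*(86479/184) = 1643101/46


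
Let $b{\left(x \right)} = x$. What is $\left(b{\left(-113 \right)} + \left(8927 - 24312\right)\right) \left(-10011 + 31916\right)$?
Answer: $-339483690$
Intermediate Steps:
$\left(b{\left(-113 \right)} + \left(8927 - 24312\right)\right) \left(-10011 + 31916\right) = \left(-113 + \left(8927 - 24312\right)\right) \left(-10011 + 31916\right) = \left(-113 + \left(8927 - 24312\right)\right) 21905 = \left(-113 - 15385\right) 21905 = \left(-15498\right) 21905 = -339483690$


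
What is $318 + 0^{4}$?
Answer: $318$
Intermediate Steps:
$318 + 0^{4} = 318 + 0 = 318$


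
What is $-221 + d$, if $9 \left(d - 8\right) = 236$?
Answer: $- \frac{1681}{9} \approx -186.78$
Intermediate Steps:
$d = \frac{308}{9}$ ($d = 8 + \frac{1}{9} \cdot 236 = 8 + \frac{236}{9} = \frac{308}{9} \approx 34.222$)
$-221 + d = -221 + \frac{308}{9} = - \frac{1681}{9}$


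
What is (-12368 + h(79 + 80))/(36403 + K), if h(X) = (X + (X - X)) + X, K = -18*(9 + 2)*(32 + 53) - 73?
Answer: -241/390 ≈ -0.61795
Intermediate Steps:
K = -16903 (K = -198*85 - 73 = -18*935 - 73 = -16830 - 73 = -16903)
h(X) = 2*X (h(X) = (X + 0) + X = X + X = 2*X)
(-12368 + h(79 + 80))/(36403 + K) = (-12368 + 2*(79 + 80))/(36403 - 16903) = (-12368 + 2*159)/19500 = (-12368 + 318)*(1/19500) = -12050*1/19500 = -241/390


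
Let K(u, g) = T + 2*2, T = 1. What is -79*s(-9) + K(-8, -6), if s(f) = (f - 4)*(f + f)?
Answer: -18481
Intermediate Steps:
s(f) = 2*f*(-4 + f) (s(f) = (-4 + f)*(2*f) = 2*f*(-4 + f))
K(u, g) = 5 (K(u, g) = 1 + 2*2 = 1 + 4 = 5)
-79*s(-9) + K(-8, -6) = -158*(-9)*(-4 - 9) + 5 = -158*(-9)*(-13) + 5 = -79*234 + 5 = -18486 + 5 = -18481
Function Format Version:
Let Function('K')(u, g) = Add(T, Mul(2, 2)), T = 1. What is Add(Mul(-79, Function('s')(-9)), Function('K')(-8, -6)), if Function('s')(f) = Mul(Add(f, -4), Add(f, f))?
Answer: -18481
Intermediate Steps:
Function('s')(f) = Mul(2, f, Add(-4, f)) (Function('s')(f) = Mul(Add(-4, f), Mul(2, f)) = Mul(2, f, Add(-4, f)))
Function('K')(u, g) = 5 (Function('K')(u, g) = Add(1, Mul(2, 2)) = Add(1, 4) = 5)
Add(Mul(-79, Function('s')(-9)), Function('K')(-8, -6)) = Add(Mul(-79, Mul(2, -9, Add(-4, -9))), 5) = Add(Mul(-79, Mul(2, -9, -13)), 5) = Add(Mul(-79, 234), 5) = Add(-18486, 5) = -18481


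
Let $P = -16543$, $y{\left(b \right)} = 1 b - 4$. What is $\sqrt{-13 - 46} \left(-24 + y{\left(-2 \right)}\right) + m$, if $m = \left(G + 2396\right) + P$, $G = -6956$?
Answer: $-21103 - 30 i \sqrt{59} \approx -21103.0 - 230.43 i$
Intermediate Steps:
$y{\left(b \right)} = -4 + b$ ($y{\left(b \right)} = b - 4 = -4 + b$)
$m = -21103$ ($m = \left(-6956 + 2396\right) - 16543 = -4560 - 16543 = -21103$)
$\sqrt{-13 - 46} \left(-24 + y{\left(-2 \right)}\right) + m = \sqrt{-13 - 46} \left(-24 - 6\right) - 21103 = \sqrt{-59} \left(-24 - 6\right) - 21103 = i \sqrt{59} \left(-30\right) - 21103 = - 30 i \sqrt{59} - 21103 = -21103 - 30 i \sqrt{59}$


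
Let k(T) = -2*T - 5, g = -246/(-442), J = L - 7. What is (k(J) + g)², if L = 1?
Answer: 2788900/48841 ≈ 57.102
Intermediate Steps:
J = -6 (J = 1 - 7 = -6)
g = 123/221 (g = -246*(-1/442) = 123/221 ≈ 0.55656)
k(T) = -5 - 2*T
(k(J) + g)² = ((-5 - 2*(-6)) + 123/221)² = ((-5 + 12) + 123/221)² = (7 + 123/221)² = (1670/221)² = 2788900/48841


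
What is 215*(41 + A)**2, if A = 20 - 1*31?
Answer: 193500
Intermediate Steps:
A = -11 (A = 20 - 31 = -11)
215*(41 + A)**2 = 215*(41 - 11)**2 = 215*30**2 = 215*900 = 193500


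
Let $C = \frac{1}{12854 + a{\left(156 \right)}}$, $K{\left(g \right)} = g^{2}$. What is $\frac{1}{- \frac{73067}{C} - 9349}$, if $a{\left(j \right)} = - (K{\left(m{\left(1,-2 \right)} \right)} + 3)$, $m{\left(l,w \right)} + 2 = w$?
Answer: $- \frac{1}{937824294} \approx -1.0663 \cdot 10^{-9}$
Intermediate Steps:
$m{\left(l,w \right)} = -2 + w$
$a{\left(j \right)} = -19$ ($a{\left(j \right)} = - (\left(-2 - 2\right)^{2} + 3) = - (\left(-4\right)^{2} + 3) = - (16 + 3) = \left(-1\right) 19 = -19$)
$C = \frac{1}{12835}$ ($C = \frac{1}{12854 - 19} = \frac{1}{12835} \approx 7.7912 \cdot 10^{-5}$)
$\frac{1}{- \frac{73067}{C} - 9349} = \frac{1}{- 73067 \frac{1}{\frac{1}{12835}} - 9349} = \frac{1}{\left(-73067\right) 12835 - 9349} = \frac{1}{-937814945 - 9349} = \frac{1}{-937824294} = - \frac{1}{937824294}$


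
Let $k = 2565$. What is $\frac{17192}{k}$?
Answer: $\frac{17192}{2565} \approx 6.7025$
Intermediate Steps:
$\frac{17192}{k} = \frac{17192}{2565}$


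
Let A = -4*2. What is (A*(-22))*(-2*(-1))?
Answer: 352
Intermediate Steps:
A = -8
(A*(-22))*(-2*(-1)) = (-8*(-22))*(-2*(-1)) = 176*2 = 352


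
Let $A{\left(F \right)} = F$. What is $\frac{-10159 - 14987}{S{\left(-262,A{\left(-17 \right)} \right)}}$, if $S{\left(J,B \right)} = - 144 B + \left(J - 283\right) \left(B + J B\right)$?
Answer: $\frac{2794}{268413} \approx 0.010409$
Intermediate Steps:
$S{\left(J,B \right)} = - 144 B + \left(-283 + J\right) \left(B + B J\right)$
$\frac{-10159 - 14987}{S{\left(-262,A{\left(-17 \right)} \right)}} = \frac{-10159 - 14987}{\left(-17\right) \left(-427 + \left(-262\right)^{2} - -73884\right)} = \frac{-10159 - 14987}{\left(-17\right) \left(-427 + 68644 + 73884\right)} = - \frac{25146}{\left(-17\right) 142101} = - \frac{25146}{-2415717} = \left(-25146\right) \left(- \frac{1}{2415717}\right) = \frac{2794}{268413}$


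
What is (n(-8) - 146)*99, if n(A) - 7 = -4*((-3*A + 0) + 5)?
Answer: -25245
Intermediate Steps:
n(A) = -13 + 12*A (n(A) = 7 - 4*((-3*A + 0) + 5) = 7 - 4*(-3*A + 5) = 7 - 4*(5 - 3*A) = 7 + (-20 + 12*A) = -13 + 12*A)
(n(-8) - 146)*99 = ((-13 + 12*(-8)) - 146)*99 = ((-13 - 96) - 146)*99 = (-109 - 146)*99 = -255*99 = -25245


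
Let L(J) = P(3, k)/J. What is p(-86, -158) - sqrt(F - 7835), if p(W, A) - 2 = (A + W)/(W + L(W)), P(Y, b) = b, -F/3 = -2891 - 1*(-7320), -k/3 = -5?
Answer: 35806/7411 - I*sqrt(21122) ≈ 4.8315 - 145.33*I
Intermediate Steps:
k = 15 (k = -3*(-5) = 15)
F = -13287 (F = -3*(-2891 - 1*(-7320)) = -3*(-2891 + 7320) = -3*4429 = -13287)
L(J) = 15/J
p(W, A) = 2 + (A + W)/(W + 15/W)
p(-86, -158) - sqrt(F - 7835) = (30 - 86*(-158 + 3*(-86)))/(15 + (-86)**2) - sqrt(-13287 - 7835) = (30 - 86*(-158 - 258))/(15 + 7396) - sqrt(-21122) = (30 - 86*(-416))/7411 - I*sqrt(21122) = (30 + 35776)/7411 - I*sqrt(21122) = (1/7411)*35806 - I*sqrt(21122) = 35806/7411 - I*sqrt(21122)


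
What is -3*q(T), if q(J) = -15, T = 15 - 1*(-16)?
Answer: 45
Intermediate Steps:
T = 31 (T = 15 + 16 = 31)
-3*q(T) = -3*(-15) = 45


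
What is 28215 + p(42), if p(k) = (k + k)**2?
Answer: 35271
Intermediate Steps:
p(k) = 4*k**2 (p(k) = (2*k)**2 = 4*k**2)
28215 + p(42) = 28215 + 4*42**2 = 28215 + 4*1764 = 28215 + 7056 = 35271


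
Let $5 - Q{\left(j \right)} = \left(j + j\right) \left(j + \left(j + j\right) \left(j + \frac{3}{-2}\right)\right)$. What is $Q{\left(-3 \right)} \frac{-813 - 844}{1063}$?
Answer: $- \frac{246893}{1063} \approx -232.26$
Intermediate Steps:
$Q{\left(j \right)} = 5 - 2 j \left(j + 2 j \left(- \frac{3}{2} + j\right)\right)$ ($Q{\left(j \right)} = 5 - \left(j + j\right) \left(j + \left(j + j\right) \left(j + \frac{3}{-2}\right)\right) = 5 - 2 j \left(j + 2 j \left(j + 3 \left(- \frac{1}{2}\right)\right)\right) = 5 - 2 j \left(j + 2 j \left(j - \frac{3}{2}\right)\right) = 5 - 2 j \left(j + 2 j \left(- \frac{3}{2} + j\right)\right)$)
$Q{\left(-3 \right)} \frac{-813 - 844}{1063} = \left(5 - 4 \left(-3\right)^{3} + 4 \left(-3\right)^{2}\right) \frac{-813 - 844}{1063} = \left(5 - -108 + 4 \cdot 9\right) \left(\left(-1657\right) \frac{1}{1063}\right) = \left(5 + 108 + 36\right) \left(- \frac{1657}{1063}\right) = 149 \left(- \frac{1657}{1063}\right) = - \frac{246893}{1063}$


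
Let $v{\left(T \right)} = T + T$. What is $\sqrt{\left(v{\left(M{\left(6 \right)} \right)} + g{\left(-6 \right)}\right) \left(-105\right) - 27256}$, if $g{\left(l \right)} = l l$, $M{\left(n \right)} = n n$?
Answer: $2 i \sqrt{9649} \approx 196.46 i$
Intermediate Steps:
$M{\left(n \right)} = n^{2}$
$g{\left(l \right)} = l^{2}$
$v{\left(T \right)} = 2 T$
$\sqrt{\left(v{\left(M{\left(6 \right)} \right)} + g{\left(-6 \right)}\right) \left(-105\right) - 27256} = \sqrt{\left(2 \cdot 6^{2} + \left(-6\right)^{2}\right) \left(-105\right) - 27256} = \sqrt{\left(2 \cdot 36 + 36\right) \left(-105\right) - 27256} = \sqrt{\left(72 + 36\right) \left(-105\right) - 27256} = \sqrt{108 \left(-105\right) - 27256} = \sqrt{-11340 - 27256} = \sqrt{-38596} = 2 i \sqrt{9649}$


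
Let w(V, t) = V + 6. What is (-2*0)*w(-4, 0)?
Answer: 0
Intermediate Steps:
w(V, t) = 6 + V
(-2*0)*w(-4, 0) = (-2*0)*(6 - 4) = 0*2 = 0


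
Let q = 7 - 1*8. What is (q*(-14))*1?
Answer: 14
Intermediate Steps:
q = -1 (q = 7 - 8 = -1)
(q*(-14))*1 = -1*(-14)*1 = 14*1 = 14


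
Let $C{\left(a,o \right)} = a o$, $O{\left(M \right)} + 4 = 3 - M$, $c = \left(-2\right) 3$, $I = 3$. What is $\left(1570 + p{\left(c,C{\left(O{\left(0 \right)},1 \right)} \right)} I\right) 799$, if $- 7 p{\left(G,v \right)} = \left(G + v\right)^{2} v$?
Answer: $1271209$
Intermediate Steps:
$c = -6$
$O{\left(M \right)} = -1 - M$ ($O{\left(M \right)} = -4 - \left(-3 + M\right) = -1 - M$)
$p{\left(G,v \right)} = - \frac{v \left(G + v\right)^{2}}{7}$ ($p{\left(G,v \right)} = - \frac{\left(G + v\right)^{2} v}{7} = - \frac{v \left(G + v\right)^{2}}{7}$)
$\left(1570 + p{\left(c,C{\left(O{\left(0 \right)},1 \right)} \right)} I\right) 799 = \left(1570 + - \frac{\left(-1 - 0\right) 1 \left(-6 + \left(-1 - 0\right) 1\right)^{2}}{7} \cdot 3\right) 799 = \left(1570 + - \frac{\left(-1 + 0\right) 1 \left(-6 + \left(-1 + 0\right) 1\right)^{2}}{7} \cdot 3\right) 799 = \left(1570 + - \frac{\left(-1\right) 1 \left(-6 - 1\right)^{2}}{7} \cdot 3\right) 799 = \left(1570 + \left(- \frac{1}{7}\right) \left(-1\right) \left(-6 - 1\right)^{2} \cdot 3\right) 799 = \left(1570 + \left(- \frac{1}{7}\right) \left(-1\right) \left(-7\right)^{2} \cdot 3\right) 799 = \left(1570 + \left(- \frac{1}{7}\right) \left(-1\right) 49 \cdot 3\right) 799 = \left(1570 + 7 \cdot 3\right) 799 = \left(1570 + 21\right) 799 = 1591 \cdot 799 = 1271209$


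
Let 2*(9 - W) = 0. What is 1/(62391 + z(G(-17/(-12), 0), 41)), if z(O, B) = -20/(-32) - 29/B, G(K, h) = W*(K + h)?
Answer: 328/20464221 ≈ 1.6028e-5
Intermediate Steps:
W = 9 (W = 9 - ½*0 = 9 + 0 = 9)
G(K, h) = 9*K + 9*h (G(K, h) = 9*(K + h) = 9*K + 9*h)
z(O, B) = 5/8 - 29/B (z(O, B) = -20*(-1/32) - 29/B = 5/8 - 29/B)
1/(62391 + z(G(-17/(-12), 0), 41)) = 1/(62391 + (5/8 - 29/41)) = 1/(62391 - 27/328) = 1/(20464221/328) = 328/20464221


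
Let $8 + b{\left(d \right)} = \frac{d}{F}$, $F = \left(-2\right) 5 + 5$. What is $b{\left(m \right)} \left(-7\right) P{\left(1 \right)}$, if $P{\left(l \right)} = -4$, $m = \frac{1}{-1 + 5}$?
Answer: $- \frac{1127}{5} \approx -225.4$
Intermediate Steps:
$F = -5$ ($F = -10 + 5 = -5$)
$m = \frac{1}{4} \approx 0.25$
$b{\left(d \right)} = -8 - \frac{d}{5}$ ($b{\left(d \right)} = -8 + \frac{d}{-5} = -8 + d \left(- \frac{1}{5}\right) = -8 - \frac{d}{5}$)
$b{\left(m \right)} \left(-7\right) P{\left(1 \right)} = \left(-8 - \frac{1}{20}\right) \left(-7\right) \left(-4\right) = \left(- \frac{161}{20}\right) \left(-7\right) \left(-4\right) = \frac{1127}{20} \left(-4\right) = - \frac{1127}{5}$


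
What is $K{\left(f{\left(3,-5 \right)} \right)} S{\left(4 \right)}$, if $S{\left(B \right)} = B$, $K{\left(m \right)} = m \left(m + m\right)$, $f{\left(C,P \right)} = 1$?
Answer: $8$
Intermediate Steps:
$K{\left(m \right)} = 2 m^{2}$ ($K{\left(m \right)} = m 2 m = 2 m^{2}$)
$K{\left(f{\left(3,-5 \right)} \right)} S{\left(4 \right)} = 2 \cdot 1^{2} \cdot 4 = 2 \cdot 1 \cdot 4 = 2 \cdot 4 = 8$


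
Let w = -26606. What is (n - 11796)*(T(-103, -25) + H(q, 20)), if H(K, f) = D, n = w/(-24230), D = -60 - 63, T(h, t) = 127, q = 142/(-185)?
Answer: -571580948/12115 ≈ -47180.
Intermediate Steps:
q = -142/185 (q = 142*(-1/185) = -142/185 ≈ -0.76757)
D = -123
n = 13303/12115 (n = -26606/(-24230) = -26606*(-1/24230) = 13303/12115 ≈ 1.0981)
H(K, f) = -123
(n - 11796)*(T(-103, -25) + H(q, 20)) = (13303/12115 - 11796)*(127 - 123) = -142895237/12115*4 = -571580948/12115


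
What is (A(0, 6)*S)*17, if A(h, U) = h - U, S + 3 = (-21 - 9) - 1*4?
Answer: 3774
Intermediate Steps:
S = -37 (S = -3 + ((-21 - 9) - 1*4) = -3 + (-30 - 4) = -3 - 34 = -37)
(A(0, 6)*S)*17 = ((0 - 1*6)*(-37))*17 = ((0 - 6)*(-37))*17 = -6*(-37)*17 = 222*17 = 3774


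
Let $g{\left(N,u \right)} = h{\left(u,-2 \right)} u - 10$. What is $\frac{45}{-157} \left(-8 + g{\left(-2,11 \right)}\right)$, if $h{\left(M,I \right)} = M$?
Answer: $- \frac{4635}{157} \approx -29.522$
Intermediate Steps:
$g{\left(N,u \right)} = -10 + u^{2}$ ($g{\left(N,u \right)} = u u - 10 = u^{2} - 10 = -10 + u^{2}$)
$\frac{45}{-157} \left(-8 + g{\left(-2,11 \right)}\right) = \frac{45}{-157} \left(-8 - \left(10 - 11^{2}\right)\right) = 45 \left(- \frac{1}{157}\right) \left(-8 + \left(-10 + 121\right)\right) = - \frac{45 \left(-8 + 111\right)}{157} = \left(- \frac{45}{157}\right) 103 = - \frac{4635}{157}$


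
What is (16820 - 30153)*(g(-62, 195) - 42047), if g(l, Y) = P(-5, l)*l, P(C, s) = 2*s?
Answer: 458108547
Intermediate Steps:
g(l, Y) = 2*l² (g(l, Y) = (2*l)*l = 2*l²)
(16820 - 30153)*(g(-62, 195) - 42047) = (16820 - 30153)*(2*(-62)² - 42047) = -13333*(2*3844 - 42047) = -13333*(7688 - 42047) = -13333*(-34359) = 458108547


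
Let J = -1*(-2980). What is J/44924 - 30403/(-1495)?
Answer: 342569868/16790345 ≈ 20.403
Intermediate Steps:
J = 2980
J/44924 - 30403/(-1495) = 2980/44924 - 30403/(-1495) = 2980*(1/44924) - 30403*(-1/1495) = 745/11231 + 30403/1495 = 342569868/16790345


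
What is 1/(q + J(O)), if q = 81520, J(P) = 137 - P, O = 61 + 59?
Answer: 1/81537 ≈ 1.2264e-5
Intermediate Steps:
O = 120
1/(q + J(O)) = 1/(81520 + (137 - 1*120)) = 1/(81520 + (137 - 120)) = 1/(81520 + 17) = 1/81537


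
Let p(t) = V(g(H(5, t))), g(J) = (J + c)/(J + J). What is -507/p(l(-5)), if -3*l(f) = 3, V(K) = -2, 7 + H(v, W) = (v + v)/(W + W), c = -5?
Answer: 507/2 ≈ 253.50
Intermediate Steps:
H(v, W) = -7 + v/W (H(v, W) = -7 + (v + v)/(W + W) = -7 + (2*v)/((2*W)) = -7 + (2*v)*(1/(2*W)) = -7 + v/W)
g(J) = (-5 + J)/(2*J) (g(J) = (J - 5)/(J + J) = (-5 + J)/((2*J)) = (-5 + J)*(1/(2*J)) = (-5 + J)/(2*J))
l(f) = -1 (l(f) = -⅓*3 = -1)
p(t) = -2
-507/p(l(-5)) = -507/(-2) = -507*(-½) = 507/2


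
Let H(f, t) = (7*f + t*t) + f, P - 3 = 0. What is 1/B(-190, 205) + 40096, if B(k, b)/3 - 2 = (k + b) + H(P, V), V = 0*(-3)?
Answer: 4931809/123 ≈ 40096.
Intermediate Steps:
P = 3 (P = 3 + 0 = 3)
V = 0
H(f, t) = t² + 8*f (H(f, t) = (7*f + t²) + f = (t² + 7*f) + f = t² + 8*f)
B(k, b) = 78 + 3*b + 3*k (B(k, b) = 6 + 3*((k + b) + (0² + 8*3)) = 6 + 3*((b + k) + (0 + 24)) = 6 + 3*((b + k) + 24) = 6 + 3*(24 + b + k) = 6 + (72 + 3*b + 3*k) = 78 + 3*b + 3*k)
1/B(-190, 205) + 40096 = 1/(78 + 3*205 + 3*(-190)) + 40096 = 1/(78 + 615 - 570) + 40096 = 1/123 + 40096 = 4931809/123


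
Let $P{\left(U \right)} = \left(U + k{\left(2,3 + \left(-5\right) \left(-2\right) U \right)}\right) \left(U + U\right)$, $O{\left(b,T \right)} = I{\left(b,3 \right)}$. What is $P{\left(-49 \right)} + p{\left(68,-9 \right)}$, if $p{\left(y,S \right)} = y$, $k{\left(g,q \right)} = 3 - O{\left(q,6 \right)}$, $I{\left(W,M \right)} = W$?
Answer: $-43150$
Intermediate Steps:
$O{\left(b,T \right)} = b$
$k{\left(g,q \right)} = 3 - q$
$P{\left(U \right)} = - 18 U^{2}$ ($P{\left(U \right)} = \left(U + \left(3 - \left(3 + \left(-5\right) \left(-2\right) U\right)\right)\right) \left(U + U\right) = \left(U + \left(3 - \left(3 + 10 U\right)\right)\right) 2 U = \left(U - 10 U\right) 2 U = - 9 U 2 U = - 18 U^{2}$)
$P{\left(-49 \right)} + p{\left(68,-9 \right)} = - 18 \left(-49\right)^{2} + 68 = \left(-18\right) 2401 + 68 = -43218 + 68 = -43150$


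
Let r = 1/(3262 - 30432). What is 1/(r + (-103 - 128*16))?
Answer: -27170/58442671 ≈ -0.00046490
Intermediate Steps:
r = -1/27170 (r = 1/(-27170) = -1/27170 ≈ -3.6805e-5)
1/(r + (-103 - 128*16)) = 1/(-1/27170 + (-103 - 128*16)) = 1/(-1/27170 + (-103 - 2048)) = 1/(-1/27170 - 2151) = 1/(-58442671/27170) = -27170/58442671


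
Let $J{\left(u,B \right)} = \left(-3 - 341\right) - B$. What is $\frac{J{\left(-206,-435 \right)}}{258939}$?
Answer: $\frac{91}{258939} \approx 0.00035143$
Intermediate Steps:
$J{\left(u,B \right)} = -344 - B$
$\frac{J{\left(-206,-435 \right)}}{258939} = \frac{-344 - -435}{258939} = \left(-344 + 435\right) \frac{1}{258939} = 91 \cdot \frac{1}{258939} = \frac{91}{258939}$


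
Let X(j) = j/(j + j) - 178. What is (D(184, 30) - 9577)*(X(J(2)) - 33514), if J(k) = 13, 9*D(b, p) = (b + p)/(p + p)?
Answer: 19359008621/60 ≈ 3.2265e+8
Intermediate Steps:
D(b, p) = (b + p)/(18*p) (D(b, p) = ((b + p)/(p + p))/9 = ((b + p)/((2*p)))/9 = ((b + p)*(1/(2*p)))/9 = ((b + p)/(2*p))/9 = (b + p)/(18*p))
X(j) = -355/2 (X(j) = j/((2*j)) - 178 = (1/(2*j))*j - 178 = ½ - 178 = -355/2)
(D(184, 30) - 9577)*(X(J(2)) - 33514) = ((1/18)*(184 + 30)/30 - 9577)*(-355/2 - 33514) = ((1/18)*(1/30)*214 - 9577)*(-67383/2) = (107/270 - 9577)*(-67383/2) = -2585683/270*(-67383/2) = 19359008621/60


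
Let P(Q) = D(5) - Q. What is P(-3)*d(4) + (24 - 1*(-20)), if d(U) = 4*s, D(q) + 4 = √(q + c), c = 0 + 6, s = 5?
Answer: 24 + 20*√11 ≈ 90.333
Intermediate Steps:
c = 6
D(q) = -4 + √(6 + q) (D(q) = -4 + √(q + 6) = -4 + √(6 + q))
P(Q) = -4 + √11 - Q (P(Q) = (-4 + √(6 + 5)) - Q = (-4 + √11) - Q = -4 + √11 - Q)
d(U) = 20 (d(U) = 4*5 = 20)
P(-3)*d(4) + (24 - 1*(-20)) = (-4 + √11 - 1*(-3))*20 + (24 - 1*(-20)) = (-4 + √11 + 3)*20 + (24 + 20) = (-1 + √11)*20 + 44 = (-20 + 20*√11) + 44 = 24 + 20*√11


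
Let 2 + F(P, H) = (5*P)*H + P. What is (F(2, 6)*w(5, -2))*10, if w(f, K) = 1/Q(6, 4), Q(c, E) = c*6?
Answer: 50/3 ≈ 16.667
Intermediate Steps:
Q(c, E) = 6*c
F(P, H) = -2 + P + 5*H*P (F(P, H) = -2 + ((5*P)*H + P) = -2 + (5*H*P + P) = -2 + (P + 5*H*P) = -2 + P + 5*H*P)
w(f, K) = 1/36 (w(f, K) = 1/(6*6) = 1/36)
(F(2, 6)*w(5, -2))*10 = ((-2 + 2 + 5*6*2)*(1/36))*10 = ((-2 + 2 + 60)*(1/36))*10 = (60*(1/36))*10 = (5/3)*10 = 50/3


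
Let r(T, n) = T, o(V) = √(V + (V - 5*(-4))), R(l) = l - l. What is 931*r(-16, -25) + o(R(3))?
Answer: -14896 + 2*√5 ≈ -14892.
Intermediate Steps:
R(l) = 0
o(V) = √(20 + 2*V) (o(V) = √(V + (V + 20)) = √(V + (20 + V)) = √(20 + 2*V))
931*r(-16, -25) + o(R(3)) = 931*(-16) + √(20 + 2*0) = -14896 + √(20 + 0) = -14896 + √20 = -14896 + 2*√5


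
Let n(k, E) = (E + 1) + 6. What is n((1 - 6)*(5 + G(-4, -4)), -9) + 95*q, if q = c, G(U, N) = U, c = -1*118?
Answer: -11212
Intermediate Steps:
c = -118
q = -118
n(k, E) = 7 + E (n(k, E) = (1 + E) + 6 = 7 + E)
n((1 - 6)*(5 + G(-4, -4)), -9) + 95*q = (7 - 9) + 95*(-118) = -2 - 11210 = -11212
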